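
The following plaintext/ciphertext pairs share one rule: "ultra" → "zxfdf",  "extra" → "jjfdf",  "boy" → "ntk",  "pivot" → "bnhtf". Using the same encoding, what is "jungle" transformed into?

vzzsxj

The rule splits by letter class: vowels +5, consonants +12.
On jungle: j(cons)+12=v, u(vowel)+5=z, n(cons)+12=z, g(cons)+12=s, l(cons)+12=x, e(vowel)+5=j.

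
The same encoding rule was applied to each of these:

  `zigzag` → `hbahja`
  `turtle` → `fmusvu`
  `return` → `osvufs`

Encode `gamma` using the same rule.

bnnbh

Read the word backwards and shift each letter +1.
On gamma: reverse → ammag; then shift: a+1=b, m+1=n, m+1=n, a+1=b, g+1=h.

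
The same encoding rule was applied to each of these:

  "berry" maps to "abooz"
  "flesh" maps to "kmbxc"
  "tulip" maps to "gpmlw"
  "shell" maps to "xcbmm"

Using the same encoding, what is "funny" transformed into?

kpeez

b(1)→a(0) and e(4)→b(1) fit y≡9x+17 (mod 26); the inverse of 9 mod 26 is 3. This is an affine cipher: with a=0,…,z=25, each position x becomes (9x+17) mod 26.
For funny: f(5)→9·5+17≡10=k; u(20)→9·20+17≡15=p; n(13)→9·13+17≡4=e; n(13)→9·13+17≡4=e; y(24)→9·24+17≡25=z (all mod 26).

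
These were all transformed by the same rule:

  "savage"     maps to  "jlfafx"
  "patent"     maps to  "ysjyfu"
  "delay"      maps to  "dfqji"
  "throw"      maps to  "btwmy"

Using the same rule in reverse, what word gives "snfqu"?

The output letters match the input read backwards, each shifted +5: savage reversed is egavas. Read the word backwards and shift each letter +5.
Reversing it on snfqu: shift back: s−5=n, n−5=i, f−5=a, q−5=l, u−5=p → nialp; then reverse → plain.

plain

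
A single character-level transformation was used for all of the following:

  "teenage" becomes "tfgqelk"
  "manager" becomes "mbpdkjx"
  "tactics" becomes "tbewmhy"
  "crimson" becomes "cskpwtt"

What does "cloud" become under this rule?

In teenage: t→t is +0, e→f is +1, e→g is +2, n→q is +3 — the shift increases by 1 each position. Letter i (0-indexed) is shifted by i+0, so successive shifts are 0, 1, 2, ….
Applying it to cloud: c+0=c, l+1=m, o+2=q, u+3=x, d+4=h.

cmqxh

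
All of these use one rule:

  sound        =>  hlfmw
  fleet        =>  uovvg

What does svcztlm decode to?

Each pair mirrors across the alphabet (s↔h, o↔l, u↔f): positions sum to 25. Each letter is replaced by its mirror in the alphabet: a↔z, b↔y, c↔x, and so on (the Atbash cipher).
Decoding svcztlm: s↔h, v↔e, c↔x, z↔a, t↔g, l↔o, m↔n.

hexagon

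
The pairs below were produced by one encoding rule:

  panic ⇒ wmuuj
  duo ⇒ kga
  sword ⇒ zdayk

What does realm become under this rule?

yqmst

The shift depends on letter class: consonant p→w is +7, but vowel a→m is +12. Vowels shift forward by 12 and consonants shift forward by 7.
For realm: r(cons)+7=y, e(vowel)+12=q, a(vowel)+12=m, l(cons)+7=s, m(cons)+7=t.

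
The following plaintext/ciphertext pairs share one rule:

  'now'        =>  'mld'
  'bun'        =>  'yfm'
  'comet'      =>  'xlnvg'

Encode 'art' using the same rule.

zig

This is the alphabet-reversal cipher (Atbash): a becomes z, b becomes y, etc.
Applying it to art: a↔z, r↔i, t↔g.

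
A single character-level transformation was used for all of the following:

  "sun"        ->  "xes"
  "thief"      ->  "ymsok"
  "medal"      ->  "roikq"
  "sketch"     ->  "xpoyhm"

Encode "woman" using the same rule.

Two shifts are in play — +10 for a/e/i/o/u, +5 for every other letter.
On woman: w(cons)+5=b, o(vowel)+10=y, m(cons)+5=r, a(vowel)+10=k, n(cons)+5=s.

byrks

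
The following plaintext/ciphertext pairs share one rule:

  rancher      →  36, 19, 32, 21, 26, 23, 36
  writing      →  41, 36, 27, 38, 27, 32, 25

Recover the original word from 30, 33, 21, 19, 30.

Letters become their 1-based position plus 18 (so a→19, b→20, …).
Decoding 30, 33, 21, 19, 30: 30→(30−18)÷1=12=l, 33→(33−18)÷1=15=o, 21→(21−18)÷1=3=c, 19→(19−18)÷1=1=a, 30→(30−18)÷1=12=l.

local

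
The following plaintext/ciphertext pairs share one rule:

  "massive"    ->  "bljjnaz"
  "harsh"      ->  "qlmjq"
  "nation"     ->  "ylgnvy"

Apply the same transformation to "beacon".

izlfvy

m(12)→b(1) and a(0)→l(11) fit y≡23x+11 (mod 26); the inverse of 23 mod 26 is 17. Treating letters as 0–25, the rule is x ↦ 23x + 11 (mod 26).
On beacon: b(1)→23·1+11≡8=i; e(4)→23·4+11≡25=z; a(0)→23·0+11≡11=l; c(2)→23·2+11≡5=f; o(14)→23·14+11≡21=v; n(13)→23·13+11≡24=y (all mod 26).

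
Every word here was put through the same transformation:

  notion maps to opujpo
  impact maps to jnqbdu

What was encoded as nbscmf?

Compare letters: n→o is +1, o→p is +1, t→u is +1 — a constant shift. This is a Caesar cipher with shift 1.
Undoing it on nbscmf: n−1=m, b−1=a, s−1=r, c−1=b, m−1=l, f−1=e.

marble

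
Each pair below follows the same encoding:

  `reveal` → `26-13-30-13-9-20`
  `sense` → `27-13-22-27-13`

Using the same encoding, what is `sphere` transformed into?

27-24-16-13-26-13

r is letter #18 and maps to 26: an offset of 8. Each letter is replaced by its alphabet position (a=1..z=26) + 8.
On sphere: s=19→27, p=16→24, h=8→16, e=5→13, r=18→26, e=5→13.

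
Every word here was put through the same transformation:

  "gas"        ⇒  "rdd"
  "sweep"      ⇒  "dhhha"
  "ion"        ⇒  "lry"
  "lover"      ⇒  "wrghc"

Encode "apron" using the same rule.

The shift depends on letter class: consonant g→r is +11, but vowel a→d is +3. Vowels shift forward by 3 and consonants shift forward by 11.
On apron: a(vowel)+3=d, p(cons)+11=a, r(cons)+11=c, o(vowel)+3=r, n(cons)+11=y.

dacry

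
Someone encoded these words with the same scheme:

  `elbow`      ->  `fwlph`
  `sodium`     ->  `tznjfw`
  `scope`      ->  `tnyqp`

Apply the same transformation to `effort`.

Shifts by position in elbow: pos 0: e→f (+1), pos 1: l→w (+11), pos 2: b→l (+10), pos 3: o→p (+1), pos 4: w→h (+11) — repeating every 3. The shifts repeat in a cycle of length 3: positions 0,1,… shift by +1, +11, +10, then the pattern repeats.
For effort: e+1=f, f+11=q, f+10=p, o+1=p, r+11=c, t+10=d.

fqppcd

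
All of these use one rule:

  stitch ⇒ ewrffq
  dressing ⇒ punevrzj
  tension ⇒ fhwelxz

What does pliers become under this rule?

Shifts by position in stitch: pos 0: s→e (+12), pos 1: t→w (+3), pos 2: i→r (+9), pos 3: t→f (+12), pos 4: c→f (+3), pos 5: h→q (+9) — repeating every 3. The shifts repeat in a cycle of length 3: positions 0,1,… shift by +12, +3, +9, then the pattern repeats.
For pliers: p+12=b, l+3=o, i+9=r, e+12=q, r+3=u, s+9=b.

borqub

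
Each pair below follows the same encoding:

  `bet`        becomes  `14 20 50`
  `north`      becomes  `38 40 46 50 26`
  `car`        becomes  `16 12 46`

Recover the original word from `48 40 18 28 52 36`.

sodium

b(#2)→14 and e(#5)→20: differences scale by 2, so n = 2·pos + 10. Each letter becomes 2×(its alphabet position, a=1..z=26) + 10.
Decoding 48 40 18 28 52 36: 48→(48−10)÷2=19=s, 40→(40−10)÷2=15=o, 18→(18−10)÷2=4=d, 28→(28−10)÷2=9=i, 52→(52−10)÷2=21=u, 36→(36−10)÷2=13=m.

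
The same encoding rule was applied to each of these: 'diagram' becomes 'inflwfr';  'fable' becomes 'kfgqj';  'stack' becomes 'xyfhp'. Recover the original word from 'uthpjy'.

Compare letters: d→i is +5, i→n is +5, a→f is +5 — a constant shift. Each letter is shifted forward by 5 in the alphabet (a Caesar shift of +5).
Undoing it on uthpjy: u−5=p, t−5=o, h−5=c, p−5=k, j−5=e, y−5=t.

pocket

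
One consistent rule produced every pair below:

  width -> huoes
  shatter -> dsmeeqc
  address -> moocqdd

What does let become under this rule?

wqe

Two shifts are in play — +12 for a/e/i/o/u, +11 for every other letter.
Applying it to let: l(cons)+11=w, e(vowel)+12=q, t(cons)+11=e.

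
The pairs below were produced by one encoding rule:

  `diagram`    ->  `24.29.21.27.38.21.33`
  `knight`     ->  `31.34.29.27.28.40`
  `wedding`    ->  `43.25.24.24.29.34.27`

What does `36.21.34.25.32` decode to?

panel

Letters become their 1-based position plus 20 (so a→21, b→22, …).
Reversing it on 36.21.34.25.32: 36→(36−20)÷1=16=p, 21→(21−20)÷1=1=a, 34→(34−20)÷1=14=n, 25→(25−20)÷1=5=e, 32→(32−20)÷1=12=l.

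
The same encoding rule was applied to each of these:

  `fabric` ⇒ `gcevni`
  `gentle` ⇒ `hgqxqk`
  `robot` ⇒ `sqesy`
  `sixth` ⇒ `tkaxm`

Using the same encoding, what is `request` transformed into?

In fabric: f→g is +1, a→c is +2, b→e is +3, r→v is +4 — the shift increases by 1 each position. Each letter shifts forward by (position + 1), i.e. 1, 2, 3, … — the shift grows by one for each successive letter.
On request: r+1=s, e+2=g, q+3=t, u+4=y, e+5=j, s+6=y, t+7=a.

sgtyjya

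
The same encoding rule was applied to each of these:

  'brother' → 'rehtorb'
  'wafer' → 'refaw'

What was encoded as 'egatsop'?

postage

The output letters match the input read backwards: brother reversed is rehtorb. It's just the letters in reverse order.
Reversing it on egatsop: then reverse → postage.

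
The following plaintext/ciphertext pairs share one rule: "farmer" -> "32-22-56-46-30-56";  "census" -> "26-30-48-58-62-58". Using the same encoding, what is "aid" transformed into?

22-38-28

With a=1..z=26, the number is 2·pos + 20.
On aid: a=1→22, i=9→38, d=4→28.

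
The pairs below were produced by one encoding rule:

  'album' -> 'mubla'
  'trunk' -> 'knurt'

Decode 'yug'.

guy

The word is simply reversed.
Decoding yug: then reverse → guy.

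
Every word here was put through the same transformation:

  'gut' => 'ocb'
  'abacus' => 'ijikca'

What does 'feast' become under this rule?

Compare letters: g→o is +8, u→c is +8, t→b is +8 — a constant shift. Every letter moves 8 places later in the alphabet, wrapping around z→a.
On feast: f+8=n, e+8=m, a+8=i, s+8=a, t+8=b.

nmiab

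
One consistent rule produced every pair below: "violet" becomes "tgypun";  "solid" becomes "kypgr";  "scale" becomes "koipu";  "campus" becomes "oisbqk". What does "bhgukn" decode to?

This is an affine cipher: with a=0,…,z=25, each position x becomes (3x+8) mod 26.
Reversing it on bhgukn: b(1)→9·(1−8)≡15=p; h(7)→9·(7−8)≡17=r; g(6)→9·(6−8)≡8=i; u(20)→9·(20−8)≡4=e; k(10)→9·(10−8)≡18=s; n(13)→9·(13−8)≡19=t (all mod 26).

priest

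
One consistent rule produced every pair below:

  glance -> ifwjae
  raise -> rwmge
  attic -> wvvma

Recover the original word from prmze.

drive

Each letter's alphabet position (a=0..z=25) is mapped through 15·x+22 mod 26 — an affine cipher.
Reversing it on prmze: p(15)→7·(15−22)≡3=d; r(17)→7·(17−22)≡17=r; m(12)→7·(12−22)≡8=i; z(25)→7·(25−22)≡21=v; e(4)→7·(4−22)≡4=e (all mod 26).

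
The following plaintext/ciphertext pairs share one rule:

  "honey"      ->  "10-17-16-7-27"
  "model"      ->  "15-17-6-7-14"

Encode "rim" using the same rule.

The number is (letter's place in the alphabet, a=1) + 2.
For rim: r=18→20, i=9→11, m=13→15.

20-11-15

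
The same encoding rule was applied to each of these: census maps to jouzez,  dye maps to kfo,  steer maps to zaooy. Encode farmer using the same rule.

The shift depends on letter class: consonant c→j is +7, but vowel e→o is +10. The rule splits by letter class: vowels +10, consonants +7.
For farmer: f(cons)+7=m, a(vowel)+10=k, r(cons)+7=y, m(cons)+7=t, e(vowel)+10=o, r(cons)+7=y.

mkytoy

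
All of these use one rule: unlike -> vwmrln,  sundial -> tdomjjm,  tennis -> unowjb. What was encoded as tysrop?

Shifts by position in unlike: pos 0: u→v (+1), pos 1: n→w (+9), pos 2: l→m (+1), pos 3: i→r (+9) — repeating every 2. It's a Vigenère-style cipher with numeric key [1,9]: position i shifts by key[i mod 2].
Decoding tysrop: t−1=s, y−9=p, s−1=r, r−9=i, o−1=n, p−9=g.

spring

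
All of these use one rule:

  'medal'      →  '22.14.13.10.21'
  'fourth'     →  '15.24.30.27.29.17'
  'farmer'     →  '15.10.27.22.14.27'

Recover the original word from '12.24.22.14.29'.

comet

Letters become their 1-based position plus 9 (so a→10, b→11, …).
Reversing it on 12.24.22.14.29: 12→(12−9)÷1=3=c, 24→(24−9)÷1=15=o, 22→(22−9)÷1=13=m, 14→(14−9)÷1=5=e, 29→(29−9)÷1=20=t.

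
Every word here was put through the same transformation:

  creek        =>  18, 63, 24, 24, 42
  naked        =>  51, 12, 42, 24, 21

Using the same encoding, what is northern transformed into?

51, 54, 63, 69, 33, 24, 63, 51

c(#3)→18 and r(#18)→63: differences scale by 3, so n = 3·pos + 9. The formula is n = 3×(alphabet index, a=1) + 9.
Applying it to northern: n=14→51, o=15→54, r=18→63, t=20→69, h=8→33, e=5→24, r=18→63, n=14→51.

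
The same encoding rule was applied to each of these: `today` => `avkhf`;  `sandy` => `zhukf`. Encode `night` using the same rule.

upnoa

Compare letters: t→a is +7, o→v is +7, d→k is +7 — a constant shift. It's a constant shift of +7 (ROT7).
Applying it to night: n+7=u, i+7=p, g+7=n, h+7=o, t+7=a.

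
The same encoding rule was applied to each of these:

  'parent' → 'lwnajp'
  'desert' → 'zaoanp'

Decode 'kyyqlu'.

This is a Caesar cipher with shift 22.
Decoding kyyqlu: k−22=o, y−22=c, y−22=c, q−22=u, l−22=p, u−22=y.

occupy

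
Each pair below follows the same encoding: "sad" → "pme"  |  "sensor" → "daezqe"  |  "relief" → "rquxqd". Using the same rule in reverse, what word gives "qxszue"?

single

The output letters match the input read backwards, each shifted +12: sad reversed is das. Two steps: reverse the string, then apply a Caesar shift of +12.
Undoing it on qxszue: shift back: q−12=e, x−12=l, s−12=g, z−12=n, u−12=i, e−12=s → elgnis; then reverse → single.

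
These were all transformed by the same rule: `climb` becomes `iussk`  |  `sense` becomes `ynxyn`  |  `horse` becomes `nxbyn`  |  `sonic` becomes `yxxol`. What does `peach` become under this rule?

A repeating key of period 3 is used — shifts +6, +9, +10 over and over.
On peach: p+6=v, e+9=n, a+10=k, c+6=i, h+9=q.

vnkiq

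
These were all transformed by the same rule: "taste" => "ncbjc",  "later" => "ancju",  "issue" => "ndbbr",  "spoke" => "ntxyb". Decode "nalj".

The output letters match the input read backwards, each shifted +9: taste reversed is etsat. Read the word backwards and shift each letter +9.
Undoing it on nalj: shift back: n−9=e, a−9=r, l−9=c, j−9=a → erca; then reverse → acre.

acre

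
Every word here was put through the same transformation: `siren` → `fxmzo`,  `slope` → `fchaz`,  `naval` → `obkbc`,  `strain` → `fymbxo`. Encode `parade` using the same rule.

This is an affine cipher: with a=0,…,z=25, each position x becomes (19x+1) mod 26.
For parade: p(15)→19·15+1≡0=a; a(0)→19·0+1≡1=b; r(17)→19·17+1≡12=m; a(0)→19·0+1≡1=b; d(3)→19·3+1≡6=g; e(4)→19·4+1≡25=z (all mod 26).

abmbgz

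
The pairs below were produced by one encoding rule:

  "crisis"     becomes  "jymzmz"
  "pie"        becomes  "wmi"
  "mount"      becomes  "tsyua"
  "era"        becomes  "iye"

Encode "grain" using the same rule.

Vowels shift forward by 4 and consonants shift forward by 7.
On grain: g(cons)+7=n, r(cons)+7=y, a(vowel)+4=e, i(vowel)+4=m, n(cons)+7=u.

nyemu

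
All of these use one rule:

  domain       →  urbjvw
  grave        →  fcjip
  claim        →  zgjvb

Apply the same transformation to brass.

ecjxx

d(3)→u(20) and o(14)→r(17) fit y≡21x+9 (mod 26); the inverse of 21 mod 26 is 5. Treating letters as 0–25, the rule is x ↦ 21x + 9 (mod 26).
Applying it to brass: b(1)→21·1+9≡4=e; r(17)→21·17+9≡2=c; a(0)→21·0+9≡9=j; s(18)→21·18+9≡23=x; s(18)→21·18+9≡23=x (all mod 26).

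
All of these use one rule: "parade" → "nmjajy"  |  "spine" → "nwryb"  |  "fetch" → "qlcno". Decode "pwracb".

Read the word backwards and shift each letter +9.
Undoing it on pwracb: shift back: p−9=g, w−9=n, r−9=i, a−9=r, c−9=t, b−9=s → gnirts; then reverse → string.

string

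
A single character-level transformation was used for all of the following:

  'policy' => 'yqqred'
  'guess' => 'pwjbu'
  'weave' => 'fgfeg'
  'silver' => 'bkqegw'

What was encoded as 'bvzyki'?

Shifts by position in policy: pos 0: p→y (+9), pos 1: o→q (+2), pos 2: l→q (+5), pos 3: i→r (+9), pos 4: c→e (+2), pos 5: y→d (+5) — repeating every 3. It's a Vigenère-style cipher with numeric key [9,2,5]: position i shifts by key[i mod 3].
Decoding bvzyki: b−9=s, v−2=t, z−5=u, y−9=p, k−2=i, i−5=d.

stupid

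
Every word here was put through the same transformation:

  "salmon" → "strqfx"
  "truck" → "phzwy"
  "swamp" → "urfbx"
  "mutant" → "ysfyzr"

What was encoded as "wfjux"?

spear

Two steps: reverse the string, then apply a Caesar shift of +5.
Reversing it on wfjux: shift back: w−5=r, f−5=a, j−5=e, u−5=p, x−5=s → raeps; then reverse → spear.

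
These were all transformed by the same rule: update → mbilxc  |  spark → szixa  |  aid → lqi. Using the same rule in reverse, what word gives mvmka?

scene

The output letters match the input read backwards, each shifted +8: update reversed is etadpu. Two steps: reverse the string, then apply a Caesar shift of +8.
Decoding mvmka: shift back: m−8=e, v−8=n, m−8=e, k−8=c, a−8=s → enecs; then reverse → scene.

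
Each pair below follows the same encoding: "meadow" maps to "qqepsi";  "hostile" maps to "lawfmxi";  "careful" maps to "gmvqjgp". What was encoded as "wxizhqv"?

Shifts by position in meadow: pos 0: m→q (+4), pos 1: e→q (+12), pos 2: a→e (+4), pos 3: d→p (+12) — repeating every 2. It's a Vigenère-style cipher with numeric key [4,12]: position i shifts by key[i mod 2].
Decoding wxizhqv: w−4=s, x−12=l, i−4=e, z−12=n, h−4=d, q−12=e, v−4=r.

slender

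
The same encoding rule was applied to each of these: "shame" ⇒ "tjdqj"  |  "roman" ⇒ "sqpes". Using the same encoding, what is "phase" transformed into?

qjdwj

In shame: s→t is +1, h→j is +2, a→d is +3, m→q is +4 — the shift increases by 1 each position. Each letter shifts forward by (position + 1), i.e. 1, 2, 3, … — the shift grows by one for each successive letter.
Applying it to phase: p+1=q, h+2=j, a+3=d, s+4=w, e+5=j.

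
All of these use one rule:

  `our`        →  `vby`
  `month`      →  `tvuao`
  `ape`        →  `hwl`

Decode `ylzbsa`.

Every letter moves 7 places later in the alphabet, wrapping around z→a.
Decoding ylzbsa: y−7=r, l−7=e, z−7=s, b−7=u, s−7=l, a−7=t.

result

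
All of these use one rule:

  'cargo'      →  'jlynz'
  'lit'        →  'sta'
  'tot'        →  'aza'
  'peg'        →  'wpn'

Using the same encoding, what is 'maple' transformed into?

The shift depends on letter class: consonant c→j is +7, but vowel a→l is +11. The rule splits by letter class: vowels +11, consonants +7.
Applying it to maple: m(cons)+7=t, a(vowel)+11=l, p(cons)+7=w, l(cons)+7=s, e(vowel)+11=p.

tlwsp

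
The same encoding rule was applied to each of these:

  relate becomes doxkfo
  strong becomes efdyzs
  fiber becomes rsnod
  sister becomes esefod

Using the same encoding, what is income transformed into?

The shift depends on letter class: consonant r→d is +12, but vowel e→o is +10. The rule splits by letter class: vowels +10, consonants +12.
For income: i(vowel)+10=s, n(cons)+12=z, c(cons)+12=o, o(vowel)+10=y, m(cons)+12=y, e(vowel)+10=o.

szoyyo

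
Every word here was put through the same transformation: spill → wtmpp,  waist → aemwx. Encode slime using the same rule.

Compare letters: s→w is +4, p→t is +4, i→m is +4 — a constant shift. Each letter is shifted forward by 4 in the alphabet (a Caesar shift of +4).
On slime: s+4=w, l+4=p, i+4=m, m+4=q, e+4=i.

wpmqi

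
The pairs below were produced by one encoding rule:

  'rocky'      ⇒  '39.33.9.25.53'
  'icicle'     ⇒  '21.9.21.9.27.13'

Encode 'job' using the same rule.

r(#18)→39 and o(#15)→33: differences scale by 2, so n = 2·pos + 3. The formula is n = 2×(alphabet index, a=1) + 3.
For job: j=10→23, o=15→33, b=2→7.

23.33.7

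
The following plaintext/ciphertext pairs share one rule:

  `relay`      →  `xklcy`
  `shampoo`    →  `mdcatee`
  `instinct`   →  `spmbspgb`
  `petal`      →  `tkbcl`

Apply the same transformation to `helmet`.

r(17)→x(23) and e(4)→k(10) fit y≡15x+2 (mod 26); the inverse of 15 mod 26 is 7. Treating letters as 0–25, the rule is x ↦ 15x + 2 (mod 26).
Applying it to helmet: h(7)→15·7+2≡3=d; e(4)→15·4+2≡10=k; l(11)→15·11+2≡11=l; m(12)→15·12+2≡0=a; e(4)→15·4+2≡10=k; t(19)→15·19+2≡1=b (all mod 26).

dklakb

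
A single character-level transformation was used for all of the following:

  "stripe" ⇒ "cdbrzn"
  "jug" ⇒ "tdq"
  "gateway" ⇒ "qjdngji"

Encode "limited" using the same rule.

vrwrdnn

The shift depends on letter class: consonant s→c is +10, but vowel i→r is +9. Two shifts are in play — +9 for a/e/i/o/u, +10 for every other letter.
Applying it to limited: l(cons)+10=v, i(vowel)+9=r, m(cons)+10=w, i(vowel)+9=r, t(cons)+10=d, e(vowel)+9=n, d(cons)+10=n.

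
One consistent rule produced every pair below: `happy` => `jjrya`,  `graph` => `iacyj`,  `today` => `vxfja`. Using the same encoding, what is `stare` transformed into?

uccag

Shifts by position in happy: pos 0: h→j (+2), pos 1: a→j (+9), pos 2: p→r (+2), pos 3: p→y (+9) — repeating every 2. A repeating key of period 2 is used — shifts +2, +9 over and over.
For stare: s+2=u, t+9=c, a+2=c, r+9=a, e+2=g.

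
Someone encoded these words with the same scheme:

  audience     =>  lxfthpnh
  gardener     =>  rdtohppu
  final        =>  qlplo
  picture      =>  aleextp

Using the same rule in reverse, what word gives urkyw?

Shifts by position in audience: pos 0: a→l (+11), pos 1: u→x (+3), pos 2: d→f (+2), pos 3: i→t (+11), pos 4: e→h (+3), pos 5: n→p (+2) — repeating every 3. A repeating key of period 3 is used — shifts +11, +3, +2 over and over.
Decoding urkyw: u−11=j, r−3=o, k−2=i, y−11=n, w−3=t.

joint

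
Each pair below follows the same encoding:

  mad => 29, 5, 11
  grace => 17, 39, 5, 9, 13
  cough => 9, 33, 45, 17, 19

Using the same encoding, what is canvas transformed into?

9, 5, 31, 47, 5, 41

m(#13)→29 and a(#1)→5: differences scale by 2, so n = 2·pos + 3. Each letter becomes 2×(its alphabet position, a=1..z=26) + 3.
For canvas: c=3→9, a=1→5, n=14→31, v=22→47, a=1→5, s=19→41.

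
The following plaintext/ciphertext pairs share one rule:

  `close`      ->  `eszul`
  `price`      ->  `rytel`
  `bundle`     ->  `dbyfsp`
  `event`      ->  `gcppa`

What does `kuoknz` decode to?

Shifts by position in close: pos 0: c→e (+2), pos 1: l→s (+7), pos 2: o→z (+11), pos 3: s→u (+2), pos 4: e→l (+7) — repeating every 3. The shifts repeat in a cycle of length 3: positions 0,1,… shift by +2, +7, +11, then the pattern repeats.
Reversing it on kuoknz: k−2=i, u−7=n, o−11=d, k−2=i, n−7=g, z−11=o.

indigo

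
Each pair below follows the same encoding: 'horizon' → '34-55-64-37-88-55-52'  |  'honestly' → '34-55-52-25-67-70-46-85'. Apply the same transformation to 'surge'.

Each letter becomes 3×(its alphabet position, a=1..z=26) + 10.
Applying it to surge: s=19→67, u=21→73, r=18→64, g=7→31, e=5→25.

67-73-64-31-25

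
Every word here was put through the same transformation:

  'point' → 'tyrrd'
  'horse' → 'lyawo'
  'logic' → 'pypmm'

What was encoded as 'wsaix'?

Shifts by position in point: pos 0: p→t (+4), pos 1: o→y (+10), pos 2: i→r (+9), pos 3: n→r (+4), pos 4: t→d (+10) — repeating every 3. It's a Vigenère-style cipher with numeric key [4,10,9]: position i shifts by key[i mod 3].
Reversing it on wsaix: w−4=s, s−10=i, a−9=r, i−4=e, x−10=n.

siren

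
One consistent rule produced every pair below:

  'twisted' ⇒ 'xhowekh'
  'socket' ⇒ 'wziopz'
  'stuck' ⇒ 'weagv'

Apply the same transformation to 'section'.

A repeating key of period 3 is used — shifts +4, +11, +6 over and over.
For section: s+4=w, e+11=p, c+6=i, t+4=x, i+11=t, o+6=u, n+4=r.

wpixtur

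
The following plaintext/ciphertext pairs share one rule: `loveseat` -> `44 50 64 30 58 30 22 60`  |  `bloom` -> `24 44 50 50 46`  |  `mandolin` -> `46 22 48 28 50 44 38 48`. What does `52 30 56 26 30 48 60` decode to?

percent

l(#12)→44 and o(#15)→50: differences scale by 2, so n = 2·pos + 20. The formula is n = 2×(alphabet index, a=1) + 20.
Decoding 52 30 56 26 30 48 60: 52→(52−20)÷2=16=p, 30→(30−20)÷2=5=e, 56→(56−20)÷2=18=r, 26→(26−20)÷2=3=c, 30→(30−20)÷2=5=e, 48→(48−20)÷2=14=n, 60→(60−20)÷2=20=t.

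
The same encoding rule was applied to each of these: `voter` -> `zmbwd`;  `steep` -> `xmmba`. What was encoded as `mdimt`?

The output letters match the input read backwards, each shifted +8: voter reversed is retov. The word is reversed, then every letter is shifted forward by 8.
Undoing it on mdimt: shift back: m−8=e, d−8=v, i−8=a, m−8=e, t−8=l → evael; then reverse → leave.

leave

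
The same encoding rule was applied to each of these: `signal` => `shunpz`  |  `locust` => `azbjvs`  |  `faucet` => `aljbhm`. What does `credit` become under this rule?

The output letters match the input read backwards, each shifted +7: signal reversed is langis. Two steps: reverse the string, then apply a Caesar shift of +7.
Applying it to credit: reverse → tiderc; then shift: t+7=a, i+7=p, d+7=k, e+7=l, r+7=y, c+7=j.

apklyj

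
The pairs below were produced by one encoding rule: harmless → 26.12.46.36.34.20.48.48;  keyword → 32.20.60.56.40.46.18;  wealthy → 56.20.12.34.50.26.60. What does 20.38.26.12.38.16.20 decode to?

enhance

h(#8)→26 and a(#1)→12: differences scale by 2, so n = 2·pos + 10. With a=1..z=26, the number is 2·pos + 10.
Decoding 20.38.26.12.38.16.20: 20→(20−10)÷2=5=e, 38→(38−10)÷2=14=n, 26→(26−10)÷2=8=h, 12→(12−10)÷2=1=a, 38→(38−10)÷2=14=n, 16→(16−10)÷2=3=c, 20→(20−10)÷2=5=e.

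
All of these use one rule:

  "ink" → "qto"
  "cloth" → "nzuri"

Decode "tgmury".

slogan

The output letters match the input read backwards, each shifted +6: ink reversed is kni. The word is reversed, then every letter is shifted forward by 6.
Reversing it on tgmury: shift back: t−6=n, g−6=a, m−6=g, u−6=o, r−6=l, y−6=s → nagols; then reverse → slogan.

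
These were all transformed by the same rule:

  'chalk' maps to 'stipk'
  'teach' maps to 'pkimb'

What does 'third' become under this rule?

lzqpb

The word is reversed, then every letter is shifted forward by 8.
For third: reverse → driht; then shift: d+8=l, r+8=z, i+8=q, h+8=p, t+8=b.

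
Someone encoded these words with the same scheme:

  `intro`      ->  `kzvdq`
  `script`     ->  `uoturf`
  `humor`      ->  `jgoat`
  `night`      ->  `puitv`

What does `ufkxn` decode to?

still

Shifts by position in intro: pos 0: i→k (+2), pos 1: n→z (+12), pos 2: t→v (+2), pos 3: r→d (+12) — repeating every 2. A repeating key of period 2 is used — shifts +2, +12 over and over.
Decoding ufkxn: u−2=s, f−12=t, k−2=i, x−12=l, n−2=l.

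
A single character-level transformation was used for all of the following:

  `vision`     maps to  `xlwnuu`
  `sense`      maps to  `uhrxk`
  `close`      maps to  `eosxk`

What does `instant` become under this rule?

In vision: v→x is +2, i→l is +3, s→w is +4, i→n is +5 — the shift increases by 1 each position. Each letter shifts forward by (position + 2), i.e. 2, 3, 4, … — the shift grows by one for each successive letter.
Applying it to instant: i+2=k, n+3=q, s+4=w, t+5=y, a+6=g, n+7=u, t+8=b.

kqwygub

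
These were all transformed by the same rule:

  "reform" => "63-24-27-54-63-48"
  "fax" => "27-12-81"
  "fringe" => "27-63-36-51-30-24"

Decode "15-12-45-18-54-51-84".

balcony

With a=1..z=26, the number is 3·pos + 9.
Reversing it on 15-12-45-18-54-51-84: 15→(15−9)÷3=2=b, 12→(12−9)÷3=1=a, 45→(45−9)÷3=12=l, 18→(18−9)÷3=3=c, 54→(54−9)÷3=15=o, 51→(51−9)÷3=14=n, 84→(84−9)÷3=25=y.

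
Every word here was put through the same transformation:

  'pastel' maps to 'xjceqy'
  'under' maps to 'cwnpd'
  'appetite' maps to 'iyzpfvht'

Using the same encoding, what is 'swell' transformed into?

Each letter shifts forward by (position + 8), i.e. 8, 9, 10, … — the shift grows by one for each successive letter.
Applying it to swell: s+8=a, w+9=f, e+10=o, l+11=w, l+12=x.

afowx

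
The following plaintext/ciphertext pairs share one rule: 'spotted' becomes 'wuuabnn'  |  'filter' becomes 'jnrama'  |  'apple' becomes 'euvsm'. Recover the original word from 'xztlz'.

Each letter shifts forward by (position + 4), i.e. 4, 5, 6, … — the shift grows by one for each successive letter.
Reversing it on xztlz: x−4=t, z−5=u, t−6=n, l−7=e, z−8=r.

tuner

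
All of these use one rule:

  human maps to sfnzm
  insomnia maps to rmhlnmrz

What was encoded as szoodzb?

hallway

This is the alphabet-reversal cipher (Atbash): a becomes z, b becomes y, etc.
Decoding szoodzb: s↔h, z↔a, o↔l, o↔l, d↔w, z↔a, b↔y.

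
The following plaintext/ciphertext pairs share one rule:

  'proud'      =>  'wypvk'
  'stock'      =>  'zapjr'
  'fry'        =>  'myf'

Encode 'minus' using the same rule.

tjuvz

The shift depends on letter class: consonant p→w is +7, but vowel o→p is +1. Vowels shift forward by 1 and consonants shift forward by 7.
For minus: m(cons)+7=t, i(vowel)+1=j, n(cons)+7=u, u(vowel)+1=v, s(cons)+7=z.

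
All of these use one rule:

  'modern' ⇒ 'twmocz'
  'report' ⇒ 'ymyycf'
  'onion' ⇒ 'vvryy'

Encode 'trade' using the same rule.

In modern: m→t is +7, o→w is +8, d→m is +9, e→o is +10 — the shift increases by 1 each position. Letter i (0-indexed) is shifted by i+7, so successive shifts are 7, 8, 9, ….
For trade: t+7=a, r+8=z, a+9=j, d+10=n, e+11=p.

azjnp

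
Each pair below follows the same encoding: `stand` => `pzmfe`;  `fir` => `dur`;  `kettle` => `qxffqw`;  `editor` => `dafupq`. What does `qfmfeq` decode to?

The output letters match the input read backwards, each shifted +12: stand reversed is dnats. The word is reversed, then every letter is shifted forward by 12.
Undoing it on qfmfeq: shift back: q−12=e, f−12=t, m−12=a, f−12=t, e−12=s, q−12=e → etatse; then reverse → estate.

estate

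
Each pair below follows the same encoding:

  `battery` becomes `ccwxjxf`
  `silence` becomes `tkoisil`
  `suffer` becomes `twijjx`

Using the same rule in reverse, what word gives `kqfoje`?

In battery: b→c is +1, a→c is +2, t→w is +3, t→x is +4 — the shift increases by 1 each position. Each letter shifts forward by (position + 1), i.e. 1, 2, 3, … — the shift grows by one for each successive letter.
Undoing it on kqfoje: k−1=j, q−2=o, f−3=c, o−4=k, j−5=e, e−6=y.

jockey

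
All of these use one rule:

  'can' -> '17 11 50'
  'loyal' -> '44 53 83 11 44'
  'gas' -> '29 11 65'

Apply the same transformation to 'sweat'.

c(#3)→17 and a(#1)→11: differences scale by 3, so n = 3·pos + 8. With a=1..z=26, the number is 3·pos + 8.
Applying it to sweat: s=19→65, w=23→77, e=5→23, a=1→11, t=20→68.

65 77 23 11 68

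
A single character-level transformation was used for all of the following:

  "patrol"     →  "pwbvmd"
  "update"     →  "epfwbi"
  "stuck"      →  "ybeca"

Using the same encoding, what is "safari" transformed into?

ywlwvu

p(15)→p(15) and a(0)→w(22) fit y≡3x+22 (mod 26); the inverse of 3 mod 26 is 9. Each letter's alphabet position (a=0..z=25) is mapped through 3·x+22 mod 26 — an affine cipher.
Applying it to safari: s(18)→3·18+22≡24=y; a(0)→3·0+22≡22=w; f(5)→3·5+22≡11=l; a(0)→3·0+22≡22=w; r(17)→3·17+22≡21=v; i(8)→3·8+22≡20=u (all mod 26).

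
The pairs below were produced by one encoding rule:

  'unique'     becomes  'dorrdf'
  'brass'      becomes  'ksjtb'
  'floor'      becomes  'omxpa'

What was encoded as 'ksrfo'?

brief

It's a Vigenère-style cipher with numeric key [9,1]: position i shifts by key[i mod 2].
Decoding ksrfo: k−9=b, s−1=r, r−9=i, f−1=e, o−9=f.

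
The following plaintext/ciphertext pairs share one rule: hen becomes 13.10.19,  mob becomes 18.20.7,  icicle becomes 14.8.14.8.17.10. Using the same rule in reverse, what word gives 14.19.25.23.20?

intro

h is letter #8 and maps to 13: an offset of 5. Letters become their 1-based position plus 5 (so a→6, b→7, …).
Reversing it on 14.19.25.23.20: 14→(14−5)÷1=9=i, 19→(19−5)÷1=14=n, 25→(25−5)÷1=20=t, 23→(23−5)÷1=18=r, 20→(20−5)÷1=15=o.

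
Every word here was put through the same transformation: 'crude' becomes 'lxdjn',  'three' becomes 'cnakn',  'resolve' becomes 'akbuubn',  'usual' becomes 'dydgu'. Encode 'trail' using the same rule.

Shifts by position in crude: pos 0: c→l (+9), pos 1: r→x (+6), pos 2: u→d (+9), pos 3: d→j (+6) — repeating every 2. It's a Vigenère-style cipher with numeric key [9,6]: position i shifts by key[i mod 2].
On trail: t+9=c, r+6=x, a+9=j, i+6=o, l+9=u.

cxjou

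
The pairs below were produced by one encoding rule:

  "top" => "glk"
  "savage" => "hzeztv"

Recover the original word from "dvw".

This is the alphabet-reversal cipher (Atbash): a becomes z, b becomes y, etc.
Decoding dvw: d↔w, v↔e, w↔d.

wed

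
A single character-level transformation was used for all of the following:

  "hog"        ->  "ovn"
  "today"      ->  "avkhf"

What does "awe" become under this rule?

hdl

Compare letters: h→o is +7, o→v is +7, g→n is +7 — a constant shift. It's a constant shift of +7 (ROT7).
For awe: a+7=h, w+7=d, e+7=l.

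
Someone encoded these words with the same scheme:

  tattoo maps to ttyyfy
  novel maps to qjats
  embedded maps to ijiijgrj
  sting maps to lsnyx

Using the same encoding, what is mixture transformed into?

jwzycnr

The output letters match the input read backwards, each shifted +5: tattoo reversed is oottat. Two steps: reverse the string, then apply a Caesar shift of +5.
Applying it to mixture: reverse → erutxim; then shift: e+5=j, r+5=w, u+5=z, t+5=y, x+5=c, i+5=n, m+5=r.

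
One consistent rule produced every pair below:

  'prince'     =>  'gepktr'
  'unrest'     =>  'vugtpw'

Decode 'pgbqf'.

The output letters match the input read backwards, each shifted +2: prince reversed is ecnirp. Two steps: reverse the string, then apply a Caesar shift of +2.
Decoding pgbqf: shift back: p−2=n, g−2=e, b−2=z, q−2=o, f−2=d → nezod; then reverse → dozen.

dozen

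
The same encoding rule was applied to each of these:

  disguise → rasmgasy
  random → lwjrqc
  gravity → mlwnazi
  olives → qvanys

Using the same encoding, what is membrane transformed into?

d(3)→r(17) and i(8)→a(0) fit y≡7x+22 (mod 26); the inverse of 7 mod 26 is 15. Treating letters as 0–25, the rule is x ↦ 7x + 22 (mod 26).
For membrane: m(12)→7·12+22≡2=c; e(4)→7·4+22≡24=y; m(12)→7·12+22≡2=c; b(1)→7·1+22≡3=d; r(17)→7·17+22≡11=l; a(0)→7·0+22≡22=w; n(13)→7·13+22≡9=j; e(4)→7·4+22≡24=y (all mod 26).

cycdlwjy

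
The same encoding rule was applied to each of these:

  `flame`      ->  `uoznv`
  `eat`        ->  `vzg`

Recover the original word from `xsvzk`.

Each pair mirrors across the alphabet (f↔u, l↔o, a↔z): positions sum to 25. Letters are reflected about the middle of the alphabet (position → 25−position): Atbash.
Undoing it on xsvzk: x↔c, s↔h, v↔e, z↔a, k↔p.

cheap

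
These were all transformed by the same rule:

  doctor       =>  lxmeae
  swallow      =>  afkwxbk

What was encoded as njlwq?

fable

In doctor: d→l is +8, o→x is +9, c→m is +10, t→e is +11 — the shift increases by 1 each position. The shift increases by 1 at each position, starting from +8: 8, 9, 10, ….
Reversing it on njlwq: n−8=f, j−9=a, l−10=b, w−11=l, q−12=e.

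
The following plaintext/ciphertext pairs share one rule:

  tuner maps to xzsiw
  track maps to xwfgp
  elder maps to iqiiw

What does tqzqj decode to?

Shifts by position in tuner: pos 0: t→x (+4), pos 1: u→z (+5), pos 2: n→s (+5), pos 3: e→i (+4), pos 4: r→w (+5) — repeating every 3. The shifts repeat in a cycle of length 3: positions 0,1,… shift by +4, +5, +5, then the pattern repeats.
Decoding tqzqj: t−4=p, q−5=l, z−5=u, q−4=m, j−5=e.

plume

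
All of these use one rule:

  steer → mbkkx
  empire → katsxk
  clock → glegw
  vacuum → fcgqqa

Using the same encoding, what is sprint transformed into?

s(18)→m(12) and t(19)→b(1) fit y≡15x+2 (mod 26); the inverse of 15 mod 26 is 7. Treating letters as 0–25, the rule is x ↦ 15x + 2 (mod 26).
Applying it to sprint: s(18)→15·18+2≡12=m; p(15)→15·15+2≡19=t; r(17)→15·17+2≡23=x; i(8)→15·8+2≡18=s; n(13)→15·13+2≡15=p; t(19)→15·19+2≡1=b (all mod 26).

mtxspb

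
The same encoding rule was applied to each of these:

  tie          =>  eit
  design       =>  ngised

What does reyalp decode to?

player

The output letters match the input read backwards: tie reversed is eit. The word is simply reversed.
Decoding reyalp: then reverse → player.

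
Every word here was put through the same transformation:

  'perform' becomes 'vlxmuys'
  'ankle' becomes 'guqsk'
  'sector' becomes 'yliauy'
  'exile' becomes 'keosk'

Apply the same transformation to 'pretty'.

vykazf

The shifts repeat in a cycle of length 2: positions 0,1,… shift by +6, +7, then the pattern repeats.
Applying it to pretty: p+6=v, r+7=y, e+6=k, t+7=a, t+6=z, y+7=f.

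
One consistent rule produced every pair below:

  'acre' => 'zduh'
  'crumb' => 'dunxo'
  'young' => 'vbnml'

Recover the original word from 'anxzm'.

human

Treating letters as 0–25, the rule is x ↦ 15x + 25 (mod 26).
Reversing it on anxzm: a(0)→7·(0−25)≡7=h; n(13)→7·(13−25)≡20=u; x(23)→7·(23−25)≡12=m; z(25)→7·(25−25)≡0=a; m(12)→7·(12−25)≡13=n (all mod 26).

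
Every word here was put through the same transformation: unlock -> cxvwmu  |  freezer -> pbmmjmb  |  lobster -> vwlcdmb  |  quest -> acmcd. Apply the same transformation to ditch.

The shift depends on letter class: consonant n→x is +10, but vowel u→c is +8. The rule splits by letter class: vowels +8, consonants +10.
For ditch: d(cons)+10=n, i(vowel)+8=q, t(cons)+10=d, c(cons)+10=m, h(cons)+10=r.

nqdmr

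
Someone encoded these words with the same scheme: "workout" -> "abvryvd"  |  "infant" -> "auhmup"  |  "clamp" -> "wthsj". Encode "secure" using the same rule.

The output letters match the input read backwards, each shifted +7: workout reversed is tuokrow. Read the word backwards and shift each letter +7.
Applying it to secure: reverse → eruces; then shift: e+7=l, r+7=y, u+7=b, c+7=j, e+7=l, s+7=z.

lybjlz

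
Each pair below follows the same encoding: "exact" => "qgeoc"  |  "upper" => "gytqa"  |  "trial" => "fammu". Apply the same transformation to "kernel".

Shifts by position in exact: pos 0: e→q (+12), pos 1: x→g (+9), pos 2: a→e (+4), pos 3: c→o (+12), pos 4: t→c (+9) — repeating every 3. A repeating key of period 3 is used — shifts +12, +9, +4 over and over.
For kernel: k+12=w, e+9=n, r+4=v, n+12=z, e+9=n, l+4=p.

wnvznp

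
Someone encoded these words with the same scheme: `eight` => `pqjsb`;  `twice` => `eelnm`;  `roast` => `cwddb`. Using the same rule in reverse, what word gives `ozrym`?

drone

Shifts by position in eight: pos 0: e→p (+11), pos 1: i→q (+8), pos 2: g→j (+3), pos 3: h→s (+11), pos 4: t→b (+8) — repeating every 3. It's a Vigenère-style cipher with numeric key [11,8,3]: position i shifts by key[i mod 3].
Undoing it on ozrym: o−11=d, z−8=r, r−3=o, y−11=n, m−8=e.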